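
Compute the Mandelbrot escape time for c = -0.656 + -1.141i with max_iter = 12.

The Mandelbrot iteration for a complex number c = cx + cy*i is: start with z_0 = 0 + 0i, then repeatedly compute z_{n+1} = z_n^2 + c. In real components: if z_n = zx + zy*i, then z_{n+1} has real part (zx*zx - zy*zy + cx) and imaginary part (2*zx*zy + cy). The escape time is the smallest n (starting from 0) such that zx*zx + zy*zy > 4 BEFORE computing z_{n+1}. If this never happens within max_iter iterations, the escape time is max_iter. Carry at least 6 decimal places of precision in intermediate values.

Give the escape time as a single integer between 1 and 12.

z_0 = 0 + 0i, c = -0.6560 + -1.1410i
Iter 1: z = -0.6560 + -1.1410i, |z|^2 = 1.7322
Iter 2: z = -1.5275 + 0.3560i, |z|^2 = 2.4601
Iter 3: z = 1.5507 + -2.2286i, |z|^2 = 7.3712
Escaped at iteration 3

Answer: 3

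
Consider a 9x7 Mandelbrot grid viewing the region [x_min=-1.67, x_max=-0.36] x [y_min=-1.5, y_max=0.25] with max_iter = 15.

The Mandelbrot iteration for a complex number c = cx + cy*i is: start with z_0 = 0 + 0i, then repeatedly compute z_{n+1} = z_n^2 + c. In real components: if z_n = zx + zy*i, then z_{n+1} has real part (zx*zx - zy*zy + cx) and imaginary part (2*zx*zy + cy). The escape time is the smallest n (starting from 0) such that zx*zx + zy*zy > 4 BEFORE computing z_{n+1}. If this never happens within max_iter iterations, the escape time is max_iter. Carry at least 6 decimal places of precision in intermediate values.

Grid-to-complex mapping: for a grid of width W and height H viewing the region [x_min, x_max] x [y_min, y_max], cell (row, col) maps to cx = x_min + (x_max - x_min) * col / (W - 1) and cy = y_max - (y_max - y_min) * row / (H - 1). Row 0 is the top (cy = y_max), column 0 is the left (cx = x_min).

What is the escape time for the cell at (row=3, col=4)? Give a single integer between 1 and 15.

z_0 = 0 + 0i, c = -1.0150 + -0.6250i
Iter 1: z = -1.0150 + -0.6250i, |z|^2 = 1.4208
Iter 2: z = -0.3754 + 0.6437i, |z|^2 = 0.5553
Iter 3: z = -1.2885 + -1.1083i, |z|^2 = 2.8886
Iter 4: z = -0.5832 + 2.2311i, |z|^2 = 5.3181
Escaped at iteration 4

Answer: 4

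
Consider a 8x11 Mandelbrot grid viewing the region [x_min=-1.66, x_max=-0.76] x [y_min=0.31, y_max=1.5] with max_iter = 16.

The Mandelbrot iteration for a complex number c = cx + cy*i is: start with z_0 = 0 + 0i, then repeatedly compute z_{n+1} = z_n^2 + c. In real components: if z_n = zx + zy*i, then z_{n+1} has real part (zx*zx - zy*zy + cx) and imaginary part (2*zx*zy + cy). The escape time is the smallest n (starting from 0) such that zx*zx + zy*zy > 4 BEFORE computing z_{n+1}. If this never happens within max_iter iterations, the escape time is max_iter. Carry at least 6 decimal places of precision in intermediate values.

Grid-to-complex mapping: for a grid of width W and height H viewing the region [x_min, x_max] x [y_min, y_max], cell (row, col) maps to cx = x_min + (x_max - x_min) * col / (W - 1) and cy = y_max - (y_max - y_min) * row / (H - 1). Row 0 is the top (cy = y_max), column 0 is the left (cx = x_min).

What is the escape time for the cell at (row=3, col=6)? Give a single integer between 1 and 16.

Answer: 3

Derivation:
z_0 = 0 + 0i, c = -0.8886 + 1.1430i
Iter 1: z = -0.8886 + 1.1430i, |z|^2 = 2.0960
Iter 2: z = -1.4055 + -0.8883i, |z|^2 = 2.7644
Iter 3: z = 0.2977 + 3.6399i, |z|^2 = 13.3373
Escaped at iteration 3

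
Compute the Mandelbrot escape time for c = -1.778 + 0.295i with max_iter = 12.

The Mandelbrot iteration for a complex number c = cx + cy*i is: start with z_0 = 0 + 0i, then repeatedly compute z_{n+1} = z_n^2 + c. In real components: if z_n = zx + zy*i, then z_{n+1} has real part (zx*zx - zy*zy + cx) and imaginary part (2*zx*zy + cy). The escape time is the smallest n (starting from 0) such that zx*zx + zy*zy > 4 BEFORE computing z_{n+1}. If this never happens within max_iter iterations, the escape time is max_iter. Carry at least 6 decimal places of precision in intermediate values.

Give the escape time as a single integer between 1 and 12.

z_0 = 0 + 0i, c = -1.7780 + 0.2950i
Iter 1: z = -1.7780 + 0.2950i, |z|^2 = 3.2483
Iter 2: z = 1.2963 + -0.7540i, |z|^2 = 2.2488
Iter 3: z = -0.6663 + -1.6598i, |z|^2 = 3.1989
Iter 4: z = -4.0891 + 2.5067i, |z|^2 = 23.0042
Escaped at iteration 4

Answer: 4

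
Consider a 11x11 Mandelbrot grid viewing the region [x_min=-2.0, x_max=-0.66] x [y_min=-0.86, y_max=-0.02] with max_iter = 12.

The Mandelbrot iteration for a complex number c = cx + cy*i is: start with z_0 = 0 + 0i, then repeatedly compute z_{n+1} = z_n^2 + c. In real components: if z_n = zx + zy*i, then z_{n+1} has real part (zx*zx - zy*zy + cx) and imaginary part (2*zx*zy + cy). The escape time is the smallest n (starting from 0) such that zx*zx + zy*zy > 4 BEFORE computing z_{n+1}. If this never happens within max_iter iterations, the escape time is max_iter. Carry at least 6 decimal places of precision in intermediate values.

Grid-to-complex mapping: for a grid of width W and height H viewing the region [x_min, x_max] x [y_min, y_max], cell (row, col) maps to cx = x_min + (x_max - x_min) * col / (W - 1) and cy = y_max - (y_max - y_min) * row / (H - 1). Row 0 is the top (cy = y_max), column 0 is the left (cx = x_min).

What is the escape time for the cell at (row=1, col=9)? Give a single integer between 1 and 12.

z_0 = 0 + 0i, c = -0.7940 + -0.1040i
Iter 1: z = -0.7940 + -0.1040i, |z|^2 = 0.6413
Iter 2: z = -0.1744 + 0.0612i, |z|^2 = 0.0341
Iter 3: z = -0.7673 + -0.1253i, |z|^2 = 0.6045
Iter 4: z = -0.2209 + 0.0883i, |z|^2 = 0.0566
Iter 5: z = -0.7530 + -0.1430i, |z|^2 = 0.5875
Iter 6: z = -0.2474 + 0.1114i, |z|^2 = 0.0736
Iter 7: z = -0.7452 + -0.1591i, |z|^2 = 0.5806
Iter 8: z = -0.2640 + 0.1332i, |z|^2 = 0.0874
Iter 9: z = -0.7420 + -0.1743i, |z|^2 = 0.5810
Iter 10: z = -0.2738 + 0.1547i, |z|^2 = 0.0989
Iter 11: z = -0.7430 + -0.1887i, |z|^2 = 0.5876

Answer: 12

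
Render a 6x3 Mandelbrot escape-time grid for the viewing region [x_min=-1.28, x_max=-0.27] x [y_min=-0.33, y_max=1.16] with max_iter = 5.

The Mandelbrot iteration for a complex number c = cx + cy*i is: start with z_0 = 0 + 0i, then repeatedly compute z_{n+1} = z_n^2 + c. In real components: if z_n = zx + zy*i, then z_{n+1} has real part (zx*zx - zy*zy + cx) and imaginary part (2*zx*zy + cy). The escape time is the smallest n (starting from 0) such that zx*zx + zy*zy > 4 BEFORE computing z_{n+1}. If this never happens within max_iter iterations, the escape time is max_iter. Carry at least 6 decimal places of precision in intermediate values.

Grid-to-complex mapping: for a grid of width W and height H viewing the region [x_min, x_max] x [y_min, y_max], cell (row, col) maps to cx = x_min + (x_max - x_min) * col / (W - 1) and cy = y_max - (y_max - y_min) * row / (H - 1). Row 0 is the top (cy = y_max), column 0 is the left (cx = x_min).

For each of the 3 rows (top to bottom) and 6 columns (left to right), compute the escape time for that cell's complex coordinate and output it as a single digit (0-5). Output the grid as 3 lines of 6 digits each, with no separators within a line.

(row=0, col=0): c = -1.2800 + 1.1600i → escape time 2
(row=0, col=1): c = -1.0780 + 1.1600i → escape time 3
(row=0, col=2): c = -0.8760 + 1.1600i → escape time 3
(row=0, col=3): c = -0.6740 + 1.1600i → escape time 3
(row=0, col=4): c = -0.4720 + 1.1600i → escape time 3
(row=0, col=5): c = -0.2700 + 1.1600i → escape time 4
(row=1, col=0): c = -1.2800 + 0.4150i → escape time 5
(row=1, col=1): c = -1.0780 + 0.4150i → escape time 5
(row=1, col=2): c = -0.8760 + 0.4150i → escape time 5
(row=1, col=3): c = -0.6740 + 0.4150i → escape time 5
(row=1, col=4): c = -0.4720 + 0.4150i → escape time 5
(row=1, col=5): c = -0.2700 + 0.4150i → escape time 5
(row=2, col=0): c = -1.2800 + -0.3300i → escape time 5
(row=2, col=1): c = -1.0780 + -0.3300i → escape time 5
(row=2, col=2): c = -0.8760 + -0.3300i → escape time 5
(row=2, col=3): c = -0.6740 + -0.3300i → escape time 5
(row=2, col=4): c = -0.4720 + -0.3300i → escape time 5
(row=2, col=5): c = -0.2700 + -0.3300i → escape time 5

Answer: 233334
555555
555555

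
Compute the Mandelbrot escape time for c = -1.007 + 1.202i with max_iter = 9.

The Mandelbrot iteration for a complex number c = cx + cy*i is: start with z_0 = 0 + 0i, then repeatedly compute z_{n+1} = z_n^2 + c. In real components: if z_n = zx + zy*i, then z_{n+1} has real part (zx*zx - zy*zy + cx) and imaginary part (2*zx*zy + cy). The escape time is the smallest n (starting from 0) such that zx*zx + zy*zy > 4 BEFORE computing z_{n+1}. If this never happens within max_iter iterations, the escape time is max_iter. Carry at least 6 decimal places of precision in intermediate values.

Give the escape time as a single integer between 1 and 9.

Answer: 3

Derivation:
z_0 = 0 + 0i, c = -1.0070 + 1.2020i
Iter 1: z = -1.0070 + 1.2020i, |z|^2 = 2.4589
Iter 2: z = -1.4378 + -1.2188i, |z|^2 = 3.5527
Iter 3: z = -0.4254 + 4.7068i, |z|^2 = 22.3345
Escaped at iteration 3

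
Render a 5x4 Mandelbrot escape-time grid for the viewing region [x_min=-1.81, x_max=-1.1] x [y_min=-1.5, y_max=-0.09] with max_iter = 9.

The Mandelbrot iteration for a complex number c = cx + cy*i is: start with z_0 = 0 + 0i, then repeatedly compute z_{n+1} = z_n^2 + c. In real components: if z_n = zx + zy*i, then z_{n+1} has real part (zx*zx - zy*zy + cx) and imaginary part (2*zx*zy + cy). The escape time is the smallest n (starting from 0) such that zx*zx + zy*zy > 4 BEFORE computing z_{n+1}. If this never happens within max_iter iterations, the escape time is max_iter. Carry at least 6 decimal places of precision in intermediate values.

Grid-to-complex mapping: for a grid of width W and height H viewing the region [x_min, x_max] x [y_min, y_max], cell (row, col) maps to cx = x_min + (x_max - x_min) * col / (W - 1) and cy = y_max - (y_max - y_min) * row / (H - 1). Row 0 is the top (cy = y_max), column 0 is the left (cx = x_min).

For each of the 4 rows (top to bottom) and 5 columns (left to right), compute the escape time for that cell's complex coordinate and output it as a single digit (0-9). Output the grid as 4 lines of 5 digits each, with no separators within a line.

Answer: 46899
33334
12233
11122

Derivation:
(row=0, col=0): c = -1.8100 + -0.0900i → escape time 4
(row=0, col=1): c = -1.6325 + -0.0900i → escape time 6
(row=0, col=2): c = -1.4550 + -0.0900i → escape time 8
(row=0, col=3): c = -1.2775 + -0.0900i → escape time 9
(row=0, col=4): c = -1.1000 + -0.0900i → escape time 9
(row=1, col=0): c = -1.8100 + -0.5600i → escape time 3
(row=1, col=1): c = -1.6325 + -0.5600i → escape time 3
(row=1, col=2): c = -1.4550 + -0.5600i → escape time 3
(row=1, col=3): c = -1.2775 + -0.5600i → escape time 3
(row=1, col=4): c = -1.1000 + -0.5600i → escape time 4
(row=2, col=0): c = -1.8100 + -1.0300i → escape time 1
(row=2, col=1): c = -1.6325 + -1.0300i → escape time 2
(row=2, col=2): c = -1.4550 + -1.0300i → escape time 2
(row=2, col=3): c = -1.2775 + -1.0300i → escape time 3
(row=2, col=4): c = -1.1000 + -1.0300i → escape time 3
(row=3, col=0): c = -1.8100 + -1.5000i → escape time 1
(row=3, col=1): c = -1.6325 + -1.5000i → escape time 1
(row=3, col=2): c = -1.4550 + -1.5000i → escape time 1
(row=3, col=3): c = -1.2775 + -1.5000i → escape time 2
(row=3, col=4): c = -1.1000 + -1.5000i → escape time 2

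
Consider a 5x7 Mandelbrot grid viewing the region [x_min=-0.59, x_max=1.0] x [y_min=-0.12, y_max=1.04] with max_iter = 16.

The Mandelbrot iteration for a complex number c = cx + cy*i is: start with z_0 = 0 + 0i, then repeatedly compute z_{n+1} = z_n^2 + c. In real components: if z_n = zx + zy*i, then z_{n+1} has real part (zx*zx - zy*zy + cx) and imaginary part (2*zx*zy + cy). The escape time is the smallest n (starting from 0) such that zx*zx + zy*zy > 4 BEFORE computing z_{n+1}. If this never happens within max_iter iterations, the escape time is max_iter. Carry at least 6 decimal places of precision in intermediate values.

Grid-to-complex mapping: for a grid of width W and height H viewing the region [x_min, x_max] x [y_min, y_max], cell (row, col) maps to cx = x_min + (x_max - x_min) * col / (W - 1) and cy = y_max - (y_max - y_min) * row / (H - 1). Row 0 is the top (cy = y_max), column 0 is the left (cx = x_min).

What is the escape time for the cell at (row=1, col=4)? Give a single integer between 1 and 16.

Answer: 2

Derivation:
z_0 = 0 + 0i, c = 1.0000 + 0.8467i
Iter 1: z = 1.0000 + 0.8467i, |z|^2 = 1.7168
Iter 2: z = 1.2832 + 2.5400i, |z|^2 = 8.0981
Escaped at iteration 2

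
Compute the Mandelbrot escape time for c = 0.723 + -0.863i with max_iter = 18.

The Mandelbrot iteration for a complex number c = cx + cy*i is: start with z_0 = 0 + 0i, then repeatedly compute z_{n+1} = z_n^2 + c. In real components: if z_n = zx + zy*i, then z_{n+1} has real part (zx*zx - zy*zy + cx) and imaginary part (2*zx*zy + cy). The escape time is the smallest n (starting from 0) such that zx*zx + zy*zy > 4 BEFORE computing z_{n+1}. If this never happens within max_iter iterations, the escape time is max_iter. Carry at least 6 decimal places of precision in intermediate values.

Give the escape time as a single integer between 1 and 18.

z_0 = 0 + 0i, c = 0.7230 + -0.8630i
Iter 1: z = 0.7230 + -0.8630i, |z|^2 = 1.2675
Iter 2: z = 0.5010 + -2.1109i, |z|^2 = 4.7069
Escaped at iteration 2

Answer: 2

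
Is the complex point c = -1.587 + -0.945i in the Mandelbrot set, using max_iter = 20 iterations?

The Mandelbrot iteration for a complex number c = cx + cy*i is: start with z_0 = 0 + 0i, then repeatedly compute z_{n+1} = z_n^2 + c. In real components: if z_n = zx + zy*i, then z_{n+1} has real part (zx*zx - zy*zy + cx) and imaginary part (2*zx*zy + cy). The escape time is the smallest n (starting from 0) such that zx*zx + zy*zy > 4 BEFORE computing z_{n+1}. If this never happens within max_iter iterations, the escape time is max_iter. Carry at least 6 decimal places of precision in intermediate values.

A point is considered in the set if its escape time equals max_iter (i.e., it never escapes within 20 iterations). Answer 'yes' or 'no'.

Answer: no

Derivation:
z_0 = 0 + 0i, c = -1.5870 + -0.9450i
Iter 1: z = -1.5870 + -0.9450i, |z|^2 = 3.4116
Iter 2: z = 0.0385 + 2.0544i, |z|^2 = 4.2222
Escaped at iteration 2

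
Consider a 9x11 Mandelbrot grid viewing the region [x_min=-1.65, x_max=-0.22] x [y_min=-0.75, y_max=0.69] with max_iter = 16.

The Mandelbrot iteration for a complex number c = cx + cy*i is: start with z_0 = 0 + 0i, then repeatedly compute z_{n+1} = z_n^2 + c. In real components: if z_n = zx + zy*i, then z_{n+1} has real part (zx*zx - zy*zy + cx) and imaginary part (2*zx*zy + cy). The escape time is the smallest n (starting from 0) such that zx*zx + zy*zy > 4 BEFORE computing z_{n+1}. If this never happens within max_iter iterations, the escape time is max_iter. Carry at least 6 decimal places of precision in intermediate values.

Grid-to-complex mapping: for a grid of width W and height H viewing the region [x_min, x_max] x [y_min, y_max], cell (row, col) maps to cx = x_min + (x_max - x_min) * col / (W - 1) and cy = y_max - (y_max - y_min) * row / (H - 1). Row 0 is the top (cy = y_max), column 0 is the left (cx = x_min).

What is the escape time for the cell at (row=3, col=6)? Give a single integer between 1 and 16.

z_0 = 0 + 0i, c = -0.5775 + 0.2580i
Iter 1: z = -0.5775 + 0.2580i, |z|^2 = 0.4001
Iter 2: z = -0.3106 + -0.0400i, |z|^2 = 0.0980
Iter 3: z = -0.4827 + 0.2828i, |z|^2 = 0.3130
Iter 4: z = -0.4245 + -0.0150i, |z|^2 = 0.1805
Iter 5: z = -0.3975 + 0.2708i, |z|^2 = 0.2313
Iter 6: z = -0.4928 + 0.0428i, |z|^2 = 0.2447
Iter 7: z = -0.3365 + 0.2159i, |z|^2 = 0.1598
Iter 8: z = -0.5109 + 0.1127i, |z|^2 = 0.2737
Iter 9: z = -0.3292 + 0.1428i, |z|^2 = 0.1288
Iter 10: z = -0.4895 + 0.1640i, |z|^2 = 0.2665
Iter 11: z = -0.3648 + 0.0975i, |z|^2 = 0.1425
Iter 12: z = -0.4539 + 0.1869i, |z|^2 = 0.2410
Iter 13: z = -0.4064 + 0.0883i, |z|^2 = 0.1729
Iter 14: z = -0.4202 + 0.1862i, |z|^2 = 0.2112
Iter 15: z = -0.4356 + 0.1015i, |z|^2 = 0.2001

Answer: 16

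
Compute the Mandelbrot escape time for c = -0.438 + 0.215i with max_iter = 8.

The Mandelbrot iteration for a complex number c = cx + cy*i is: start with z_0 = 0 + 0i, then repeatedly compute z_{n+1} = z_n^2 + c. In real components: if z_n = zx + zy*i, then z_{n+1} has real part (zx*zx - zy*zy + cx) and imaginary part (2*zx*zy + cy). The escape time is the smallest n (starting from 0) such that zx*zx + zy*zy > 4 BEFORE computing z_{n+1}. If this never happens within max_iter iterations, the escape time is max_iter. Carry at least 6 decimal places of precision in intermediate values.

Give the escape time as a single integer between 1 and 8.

Answer: 8

Derivation:
z_0 = 0 + 0i, c = -0.4380 + 0.2150i
Iter 1: z = -0.4380 + 0.2150i, |z|^2 = 0.2381
Iter 2: z = -0.2924 + 0.0267i, |z|^2 = 0.0862
Iter 3: z = -0.3532 + 0.1994i, |z|^2 = 0.1645
Iter 4: z = -0.3530 + 0.0741i, |z|^2 = 0.1301
Iter 5: z = -0.3189 + 0.1627i, |z|^2 = 0.1281
Iter 6: z = -0.3628 + 0.1113i, |z|^2 = 0.1440
Iter 7: z = -0.3188 + 0.1343i, |z|^2 = 0.1196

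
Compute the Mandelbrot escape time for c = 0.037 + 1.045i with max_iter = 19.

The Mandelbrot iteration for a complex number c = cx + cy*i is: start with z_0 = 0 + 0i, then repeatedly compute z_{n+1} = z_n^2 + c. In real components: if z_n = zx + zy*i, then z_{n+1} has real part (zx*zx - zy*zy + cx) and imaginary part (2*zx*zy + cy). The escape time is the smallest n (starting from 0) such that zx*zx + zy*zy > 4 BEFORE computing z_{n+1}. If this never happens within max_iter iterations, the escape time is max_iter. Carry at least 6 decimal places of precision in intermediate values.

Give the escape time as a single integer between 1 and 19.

z_0 = 0 + 0i, c = 0.0370 + 1.0450i
Iter 1: z = 0.0370 + 1.0450i, |z|^2 = 1.0934
Iter 2: z = -1.0537 + 1.1223i, |z|^2 = 2.3698
Iter 3: z = -0.1124 + -1.3201i, |z|^2 = 1.7553
Iter 4: z = -1.6930 + 1.3418i, |z|^2 = 4.6669
Escaped at iteration 4

Answer: 4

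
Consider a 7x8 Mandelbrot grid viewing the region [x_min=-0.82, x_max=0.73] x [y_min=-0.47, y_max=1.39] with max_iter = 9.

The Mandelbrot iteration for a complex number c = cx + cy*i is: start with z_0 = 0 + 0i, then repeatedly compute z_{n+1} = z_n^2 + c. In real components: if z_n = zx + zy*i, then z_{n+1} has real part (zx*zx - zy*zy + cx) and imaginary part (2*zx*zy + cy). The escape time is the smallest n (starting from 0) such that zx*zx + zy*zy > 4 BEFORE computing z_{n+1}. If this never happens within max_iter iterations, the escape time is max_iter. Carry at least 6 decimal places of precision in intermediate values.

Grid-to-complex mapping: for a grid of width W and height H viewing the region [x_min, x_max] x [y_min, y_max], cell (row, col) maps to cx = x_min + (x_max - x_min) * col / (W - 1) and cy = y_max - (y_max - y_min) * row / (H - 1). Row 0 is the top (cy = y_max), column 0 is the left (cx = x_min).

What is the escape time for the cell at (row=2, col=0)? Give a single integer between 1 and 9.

z_0 = 0 + 0i, c = -0.8200 + 0.8586i
Iter 1: z = -0.8200 + 0.8586i, |z|^2 = 1.4095
Iter 2: z = -0.8847 + -0.5495i, |z|^2 = 1.0847
Iter 3: z = -0.3392 + 1.8309i, |z|^2 = 3.4672
Iter 4: z = -4.0571 + -0.3834i, |z|^2 = 16.6070
Escaped at iteration 4

Answer: 4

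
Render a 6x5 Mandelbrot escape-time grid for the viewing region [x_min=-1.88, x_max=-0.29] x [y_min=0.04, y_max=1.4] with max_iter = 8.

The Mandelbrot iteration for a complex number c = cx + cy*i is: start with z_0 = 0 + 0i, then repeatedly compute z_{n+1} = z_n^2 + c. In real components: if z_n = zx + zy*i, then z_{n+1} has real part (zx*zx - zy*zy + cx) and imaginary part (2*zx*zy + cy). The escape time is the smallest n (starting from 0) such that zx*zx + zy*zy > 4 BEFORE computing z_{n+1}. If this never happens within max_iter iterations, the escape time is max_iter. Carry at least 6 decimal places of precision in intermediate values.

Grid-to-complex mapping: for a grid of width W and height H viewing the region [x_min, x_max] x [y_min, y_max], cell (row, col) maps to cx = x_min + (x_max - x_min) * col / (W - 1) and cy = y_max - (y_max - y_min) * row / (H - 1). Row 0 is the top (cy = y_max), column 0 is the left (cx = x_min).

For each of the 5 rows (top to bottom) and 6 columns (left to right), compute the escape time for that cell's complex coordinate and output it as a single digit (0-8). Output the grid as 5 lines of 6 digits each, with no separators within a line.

Answer: 112222
123335
133468
348788
688888

Derivation:
(row=0, col=0): c = -1.8800 + 1.4000i → escape time 1
(row=0, col=1): c = -1.5620 + 1.4000i → escape time 1
(row=0, col=2): c = -1.2440 + 1.4000i → escape time 2
(row=0, col=3): c = -0.9260 + 1.4000i → escape time 2
(row=0, col=4): c = -0.6080 + 1.4000i → escape time 2
(row=0, col=5): c = -0.2900 + 1.4000i → escape time 2
(row=1, col=0): c = -1.8800 + 1.0600i → escape time 1
(row=1, col=1): c = -1.5620 + 1.0600i → escape time 2
(row=1, col=2): c = -1.2440 + 1.0600i → escape time 3
(row=1, col=3): c = -0.9260 + 1.0600i → escape time 3
(row=1, col=4): c = -0.6080 + 1.0600i → escape time 3
(row=1, col=5): c = -0.2900 + 1.0600i → escape time 5
(row=2, col=0): c = -1.8800 + 0.7200i → escape time 1
(row=2, col=1): c = -1.5620 + 0.7200i → escape time 3
(row=2, col=2): c = -1.2440 + 0.7200i → escape time 3
(row=2, col=3): c = -0.9260 + 0.7200i → escape time 4
(row=2, col=4): c = -0.6080 + 0.7200i → escape time 6
(row=2, col=5): c = -0.2900 + 0.7200i → escape time 8
(row=3, col=0): c = -1.8800 + 0.3800i → escape time 3
(row=3, col=1): c = -1.5620 + 0.3800i → escape time 4
(row=3, col=2): c = -1.2440 + 0.3800i → escape time 8
(row=3, col=3): c = -0.9260 + 0.3800i → escape time 7
(row=3, col=4): c = -0.6080 + 0.3800i → escape time 8
(row=3, col=5): c = -0.2900 + 0.3800i → escape time 8
(row=4, col=0): c = -1.8800 + 0.0400i → escape time 6
(row=4, col=1): c = -1.5620 + 0.0400i → escape time 8
(row=4, col=2): c = -1.2440 + 0.0400i → escape time 8
(row=4, col=3): c = -0.9260 + 0.0400i → escape time 8
(row=4, col=4): c = -0.6080 + 0.0400i → escape time 8
(row=4, col=5): c = -0.2900 + 0.0400i → escape time 8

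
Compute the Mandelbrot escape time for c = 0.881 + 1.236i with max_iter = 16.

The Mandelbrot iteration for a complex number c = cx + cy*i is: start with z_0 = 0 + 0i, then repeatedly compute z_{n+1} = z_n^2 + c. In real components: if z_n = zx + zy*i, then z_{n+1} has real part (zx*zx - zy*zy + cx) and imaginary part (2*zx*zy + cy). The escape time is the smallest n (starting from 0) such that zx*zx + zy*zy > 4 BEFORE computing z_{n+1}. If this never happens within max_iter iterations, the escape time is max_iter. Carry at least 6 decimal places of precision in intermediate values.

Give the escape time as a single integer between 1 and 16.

Answer: 2

Derivation:
z_0 = 0 + 0i, c = 0.8810 + 1.2360i
Iter 1: z = 0.8810 + 1.2360i, |z|^2 = 2.3039
Iter 2: z = 0.1295 + 3.4138i, |z|^2 = 11.6710
Escaped at iteration 2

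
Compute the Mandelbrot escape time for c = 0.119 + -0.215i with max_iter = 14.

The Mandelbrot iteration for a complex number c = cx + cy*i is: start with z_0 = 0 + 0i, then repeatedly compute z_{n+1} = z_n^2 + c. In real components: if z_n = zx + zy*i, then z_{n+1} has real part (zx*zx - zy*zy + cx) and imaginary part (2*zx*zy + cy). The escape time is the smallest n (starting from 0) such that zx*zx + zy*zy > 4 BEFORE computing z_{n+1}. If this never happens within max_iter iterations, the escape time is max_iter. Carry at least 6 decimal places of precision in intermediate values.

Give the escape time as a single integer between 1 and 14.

Answer: 14

Derivation:
z_0 = 0 + 0i, c = 0.1190 + -0.2150i
Iter 1: z = 0.1190 + -0.2150i, |z|^2 = 0.0604
Iter 2: z = 0.0869 + -0.2662i, |z|^2 = 0.0784
Iter 3: z = 0.0557 + -0.2613i, |z|^2 = 0.0714
Iter 4: z = 0.0538 + -0.2441i, |z|^2 = 0.0625
Iter 5: z = 0.0623 + -0.2413i, |z|^2 = 0.0621
Iter 6: z = 0.0647 + -0.2451i, |z|^2 = 0.0642
Iter 7: z = 0.0631 + -0.2467i, |z|^2 = 0.0648
Iter 8: z = 0.0621 + -0.2461i, |z|^2 = 0.0644
Iter 9: z = 0.0623 + -0.2456i, |z|^2 = 0.0642
Iter 10: z = 0.0626 + -0.2456i, |z|^2 = 0.0642
Iter 11: z = 0.0626 + -0.2457i, |z|^2 = 0.0643
Iter 12: z = 0.0625 + -0.2458i, |z|^2 = 0.0643
Iter 13: z = 0.0625 + -0.2457i, |z|^2 = 0.0643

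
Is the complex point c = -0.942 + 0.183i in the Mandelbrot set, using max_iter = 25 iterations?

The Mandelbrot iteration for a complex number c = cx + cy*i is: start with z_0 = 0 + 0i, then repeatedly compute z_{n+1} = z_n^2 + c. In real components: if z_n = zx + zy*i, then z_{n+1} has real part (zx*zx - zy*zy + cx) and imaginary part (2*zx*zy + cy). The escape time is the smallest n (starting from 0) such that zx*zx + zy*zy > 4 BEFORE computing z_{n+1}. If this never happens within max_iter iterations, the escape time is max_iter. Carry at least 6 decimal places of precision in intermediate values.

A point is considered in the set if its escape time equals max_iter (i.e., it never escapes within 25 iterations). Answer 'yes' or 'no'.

Answer: yes

Derivation:
z_0 = 0 + 0i, c = -0.9420 + 0.1830i
Iter 1: z = -0.9420 + 0.1830i, |z|^2 = 0.9209
Iter 2: z = -0.0881 + -0.1618i, |z|^2 = 0.0339
Iter 3: z = -0.9604 + 0.2115i, |z|^2 = 0.9671
Iter 4: z = -0.0644 + -0.2233i, |z|^2 = 0.0540
Iter 5: z = -0.9877 + 0.2117i, |z|^2 = 1.0204
Iter 6: z = -0.0113 + -0.2353i, |z|^2 = 0.0555
Iter 7: z = -0.9972 + 0.1883i, |z|^2 = 1.0299
Iter 8: z = 0.0170 + -0.1926i, |z|^2 = 0.0374
Iter 9: z = -0.9788 + 0.1765i, |z|^2 = 0.9892
Iter 10: z = -0.0151 + -0.1624i, |z|^2 = 0.0266
Iter 11: z = -0.9682 + 0.1879i, |z|^2 = 0.9726
Iter 12: z = -0.0400 + -0.1808i, |z|^2 = 0.0343
Iter 13: z = -0.9731 + 0.1975i, |z|^2 = 0.9859
Iter 14: z = -0.0341 + -0.2013i, |z|^2 = 0.0417
Iter 15: z = -0.9814 + 0.1967i, |z|^2 = 1.0018
Iter 16: z = -0.0176 + -0.2031i, |z|^2 = 0.0416
Iter 17: z = -0.9829 + 0.1902i, |z|^2 = 1.0023
Iter 18: z = -0.0120 + -0.1908i, |z|^2 = 0.0366
Iter 19: z = -0.9783 + 0.1876i, |z|^2 = 0.9922
Iter 20: z = -0.0202 + -0.1840i, |z|^2 = 0.0343
Iter 21: z = -0.9755 + 0.1904i, |z|^2 = 0.9878
Iter 22: z = -0.0268 + -0.1885i, |z|^2 = 0.0362
Iter 23: z = -0.9768 + 0.1931i, |z|^2 = 0.9915
Iter 24: z = -0.0251 + -0.1942i, |z|^2 = 0.0384
Did not escape in 25 iterations → in set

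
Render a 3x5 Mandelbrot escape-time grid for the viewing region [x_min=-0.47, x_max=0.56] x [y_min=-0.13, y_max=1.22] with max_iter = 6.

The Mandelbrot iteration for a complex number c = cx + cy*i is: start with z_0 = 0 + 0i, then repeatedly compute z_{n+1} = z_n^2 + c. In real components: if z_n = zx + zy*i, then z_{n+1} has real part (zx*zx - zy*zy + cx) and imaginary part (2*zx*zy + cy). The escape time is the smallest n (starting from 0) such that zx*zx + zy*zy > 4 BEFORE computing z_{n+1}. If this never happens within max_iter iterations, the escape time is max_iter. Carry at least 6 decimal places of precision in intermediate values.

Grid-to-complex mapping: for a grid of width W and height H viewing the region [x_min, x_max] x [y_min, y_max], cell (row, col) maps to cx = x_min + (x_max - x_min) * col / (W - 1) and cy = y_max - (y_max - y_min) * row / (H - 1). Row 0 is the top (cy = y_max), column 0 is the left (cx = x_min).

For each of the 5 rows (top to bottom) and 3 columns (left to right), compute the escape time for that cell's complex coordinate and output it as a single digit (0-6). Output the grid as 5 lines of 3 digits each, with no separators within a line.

(row=0, col=0): c = -0.4700 + 1.2200i → escape time 3
(row=0, col=1): c = 0.0450 + 1.2200i → escape time 3
(row=0, col=2): c = 0.5600 + 1.2200i → escape time 2
(row=1, col=0): c = -0.4700 + 0.8825i → escape time 5
(row=1, col=1): c = 0.0450 + 0.8825i → escape time 6
(row=1, col=2): c = 0.5600 + 0.8825i → escape time 3
(row=2, col=0): c = -0.4700 + 0.5450i → escape time 6
(row=2, col=1): c = 0.0450 + 0.5450i → escape time 6
(row=2, col=2): c = 0.5600 + 0.5450i → escape time 4
(row=3, col=0): c = -0.4700 + 0.2075i → escape time 6
(row=3, col=1): c = 0.0450 + 0.2075i → escape time 6
(row=3, col=2): c = 0.5600 + 0.2075i → escape time 4
(row=4, col=0): c = -0.4700 + -0.1300i → escape time 6
(row=4, col=1): c = 0.0450 + -0.1300i → escape time 6
(row=4, col=2): c = 0.5600 + -0.1300i → escape time 4

Answer: 332
563
664
664
664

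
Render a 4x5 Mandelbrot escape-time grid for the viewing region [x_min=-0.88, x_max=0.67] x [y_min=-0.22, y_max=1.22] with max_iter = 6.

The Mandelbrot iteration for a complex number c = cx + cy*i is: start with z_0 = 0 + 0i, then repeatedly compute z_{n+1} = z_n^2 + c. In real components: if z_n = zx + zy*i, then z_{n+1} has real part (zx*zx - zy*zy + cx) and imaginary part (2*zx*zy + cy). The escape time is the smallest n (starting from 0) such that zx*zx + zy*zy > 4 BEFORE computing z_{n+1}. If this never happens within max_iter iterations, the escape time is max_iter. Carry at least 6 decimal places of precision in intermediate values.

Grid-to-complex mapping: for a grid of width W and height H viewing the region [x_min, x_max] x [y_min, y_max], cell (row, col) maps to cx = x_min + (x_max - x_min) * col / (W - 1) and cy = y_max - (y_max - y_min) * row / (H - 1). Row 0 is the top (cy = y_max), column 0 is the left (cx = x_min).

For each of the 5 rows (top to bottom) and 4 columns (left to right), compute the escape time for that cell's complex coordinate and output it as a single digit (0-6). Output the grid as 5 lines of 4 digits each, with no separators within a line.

(row=0, col=0): c = -0.8800 + 1.2200i → escape time 3
(row=0, col=1): c = -0.3633 + 1.2200i → escape time 3
(row=0, col=2): c = 0.1533 + 1.2200i → escape time 2
(row=0, col=3): c = 0.6700 + 1.2200i → escape time 2
(row=1, col=0): c = -0.8800 + 0.8600i → escape time 3
(row=1, col=1): c = -0.3633 + 0.8600i → escape time 6
(row=1, col=2): c = 0.1533 + 0.8600i → escape time 5
(row=1, col=3): c = 0.6700 + 0.8600i → escape time 2
(row=2, col=0): c = -0.8800 + 0.5000i → escape time 5
(row=2, col=1): c = -0.3633 + 0.5000i → escape time 6
(row=2, col=2): c = 0.1533 + 0.5000i → escape time 6
(row=2, col=3): c = 0.6700 + 0.5000i → escape time 3
(row=3, col=0): c = -0.8800 + 0.1400i → escape time 6
(row=3, col=1): c = -0.3633 + 0.1400i → escape time 6
(row=3, col=2): c = 0.1533 + 0.1400i → escape time 6
(row=3, col=3): c = 0.6700 + 0.1400i → escape time 4
(row=4, col=0): c = -0.8800 + -0.2200i → escape time 6
(row=4, col=1): c = -0.3633 + -0.2200i → escape time 6
(row=4, col=2): c = 0.1533 + -0.2200i → escape time 6
(row=4, col=3): c = 0.6700 + -0.2200i → escape time 3

Answer: 3322
3652
5663
6664
6663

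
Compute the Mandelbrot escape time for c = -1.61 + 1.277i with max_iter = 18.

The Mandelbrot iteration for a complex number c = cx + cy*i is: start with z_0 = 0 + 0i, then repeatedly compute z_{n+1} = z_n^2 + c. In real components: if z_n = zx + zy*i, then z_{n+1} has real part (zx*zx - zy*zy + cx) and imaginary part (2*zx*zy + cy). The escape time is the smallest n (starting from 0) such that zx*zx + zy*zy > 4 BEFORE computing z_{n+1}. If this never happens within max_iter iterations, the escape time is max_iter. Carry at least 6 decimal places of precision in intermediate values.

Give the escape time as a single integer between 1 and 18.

Answer: 1

Derivation:
z_0 = 0 + 0i, c = -1.6100 + 1.2770i
Iter 1: z = -1.6100 + 1.2770i, |z|^2 = 4.2228
Escaped at iteration 1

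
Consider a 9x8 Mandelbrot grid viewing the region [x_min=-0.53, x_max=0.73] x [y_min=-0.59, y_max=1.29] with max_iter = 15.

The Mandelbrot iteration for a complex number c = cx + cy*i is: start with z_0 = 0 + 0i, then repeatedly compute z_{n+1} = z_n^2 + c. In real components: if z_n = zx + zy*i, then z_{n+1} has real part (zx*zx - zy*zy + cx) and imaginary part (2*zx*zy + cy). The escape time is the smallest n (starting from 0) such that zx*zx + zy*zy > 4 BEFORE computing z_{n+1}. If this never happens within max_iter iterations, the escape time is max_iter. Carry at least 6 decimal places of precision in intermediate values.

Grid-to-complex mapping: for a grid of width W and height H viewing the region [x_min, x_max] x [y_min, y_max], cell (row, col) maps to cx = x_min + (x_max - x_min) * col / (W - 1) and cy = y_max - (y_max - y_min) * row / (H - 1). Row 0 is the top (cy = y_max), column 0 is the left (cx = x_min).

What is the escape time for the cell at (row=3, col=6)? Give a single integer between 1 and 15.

z_0 = 0 + 0i, c = 0.4150 + 0.4843i
Iter 1: z = 0.4150 + 0.4843i, |z|^2 = 0.4068
Iter 2: z = 0.3527 + 0.8862i, |z|^2 = 0.9098
Iter 3: z = -0.2460 + 1.1094i, |z|^2 = 1.2914
Iter 4: z = -0.7553 + -0.0616i, |z|^2 = 0.5743
Iter 5: z = 0.9817 + 0.5774i, |z|^2 = 1.2971
Iter 6: z = 1.0453 + 1.6179i, |z|^2 = 3.7103
Iter 7: z = -1.1099 + 3.8667i, |z|^2 = 16.1832
Escaped at iteration 7

Answer: 7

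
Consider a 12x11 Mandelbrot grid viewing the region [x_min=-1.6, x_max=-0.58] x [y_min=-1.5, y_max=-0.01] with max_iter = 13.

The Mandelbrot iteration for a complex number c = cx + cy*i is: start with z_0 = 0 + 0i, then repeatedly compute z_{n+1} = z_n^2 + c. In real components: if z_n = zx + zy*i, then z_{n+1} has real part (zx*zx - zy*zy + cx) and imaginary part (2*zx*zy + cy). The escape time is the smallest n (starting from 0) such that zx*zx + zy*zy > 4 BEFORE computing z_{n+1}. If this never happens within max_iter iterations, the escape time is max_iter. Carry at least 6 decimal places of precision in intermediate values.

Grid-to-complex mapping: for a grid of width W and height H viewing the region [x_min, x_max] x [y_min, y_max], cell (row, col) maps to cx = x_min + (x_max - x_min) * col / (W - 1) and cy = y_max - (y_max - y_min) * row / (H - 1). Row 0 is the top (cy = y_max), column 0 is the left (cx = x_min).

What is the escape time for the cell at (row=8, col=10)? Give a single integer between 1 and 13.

Answer: 3

Derivation:
z_0 = 0 + 0i, c = -0.6727 + -1.2020i
Iter 1: z = -0.6727 + -1.2020i, |z|^2 = 1.8974
Iter 2: z = -1.6650 + 0.4152i, |z|^2 = 2.9445
Iter 3: z = 1.9270 + -2.5847i, |z|^2 = 10.3940
Escaped at iteration 3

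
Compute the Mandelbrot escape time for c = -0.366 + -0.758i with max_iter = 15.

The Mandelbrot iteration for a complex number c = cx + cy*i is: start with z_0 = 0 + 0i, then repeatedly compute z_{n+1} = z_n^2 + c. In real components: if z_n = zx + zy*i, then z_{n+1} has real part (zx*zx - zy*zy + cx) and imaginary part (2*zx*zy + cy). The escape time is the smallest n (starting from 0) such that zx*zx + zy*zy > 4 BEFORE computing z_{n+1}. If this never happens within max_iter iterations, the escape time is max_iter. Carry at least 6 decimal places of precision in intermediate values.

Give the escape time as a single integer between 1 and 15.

Answer: 7

Derivation:
z_0 = 0 + 0i, c = -0.3660 + -0.7580i
Iter 1: z = -0.3660 + -0.7580i, |z|^2 = 0.7085
Iter 2: z = -0.8066 + -0.2031i, |z|^2 = 0.6919
Iter 3: z = 0.2433 + -0.4303i, |z|^2 = 0.2444
Iter 4: z = -0.4919 + -0.9674i, |z|^2 = 1.1779
Iter 5: z = -1.0599 + 0.1938i, |z|^2 = 1.1610
Iter 6: z = 0.7198 + -1.1688i, |z|^2 = 1.8843
Iter 7: z = -1.2139 + -2.4407i, |z|^2 = 7.4309
Escaped at iteration 7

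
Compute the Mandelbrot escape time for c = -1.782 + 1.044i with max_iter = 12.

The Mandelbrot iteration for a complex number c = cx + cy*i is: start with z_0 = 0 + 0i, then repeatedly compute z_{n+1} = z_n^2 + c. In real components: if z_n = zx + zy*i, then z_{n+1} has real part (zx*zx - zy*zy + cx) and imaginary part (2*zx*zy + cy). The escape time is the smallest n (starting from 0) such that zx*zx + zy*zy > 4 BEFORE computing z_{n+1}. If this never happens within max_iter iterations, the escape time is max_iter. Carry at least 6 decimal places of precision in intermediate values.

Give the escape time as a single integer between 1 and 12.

Answer: 1

Derivation:
z_0 = 0 + 0i, c = -1.7820 + 1.0440i
Iter 1: z = -1.7820 + 1.0440i, |z|^2 = 4.2655
Escaped at iteration 1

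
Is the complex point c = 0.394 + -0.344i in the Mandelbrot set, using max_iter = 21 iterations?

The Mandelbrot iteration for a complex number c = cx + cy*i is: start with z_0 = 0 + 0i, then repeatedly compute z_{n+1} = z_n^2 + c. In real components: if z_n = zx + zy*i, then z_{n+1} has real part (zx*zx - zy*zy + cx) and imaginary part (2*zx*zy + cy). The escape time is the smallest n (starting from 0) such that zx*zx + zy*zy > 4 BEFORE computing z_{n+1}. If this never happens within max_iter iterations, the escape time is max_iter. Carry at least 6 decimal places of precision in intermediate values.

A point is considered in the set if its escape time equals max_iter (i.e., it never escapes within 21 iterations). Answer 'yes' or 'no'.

z_0 = 0 + 0i, c = 0.3940 + -0.3440i
Iter 1: z = 0.3940 + -0.3440i, |z|^2 = 0.2736
Iter 2: z = 0.4309 + -0.6151i, |z|^2 = 0.5640
Iter 3: z = 0.2014 + -0.8741i, |z|^2 = 0.8045
Iter 4: z = -0.3295 + -0.6960i, |z|^2 = 0.5930
Iter 5: z = 0.0181 + 0.1146i, |z|^2 = 0.0135
Iter 6: z = 0.3812 + -0.3398i, |z|^2 = 0.2608
Iter 7: z = 0.4238 + -0.6031i, |z|^2 = 0.5433
Iter 8: z = 0.2099 + -0.8552i, |z|^2 = 0.7754
Iter 9: z = -0.2933 + -0.7030i, |z|^2 = 0.5802
Iter 10: z = -0.0142 + 0.0684i, |z|^2 = 0.0049
Iter 11: z = 0.3895 + -0.3459i, |z|^2 = 0.2714
Iter 12: z = 0.4261 + -0.6135i, |z|^2 = 0.5579
Iter 13: z = 0.1991 + -0.8668i, |z|^2 = 0.7909
Iter 14: z = -0.3176 + -0.6892i, |z|^2 = 0.5759
Iter 15: z = 0.0199 + 0.0938i, |z|^2 = 0.0092
Iter 16: z = 0.3856 + -0.3403i, |z|^2 = 0.2645
Iter 17: z = 0.4269 + -0.6064i, |z|^2 = 0.5500
Iter 18: z = 0.2085 + -0.8617i, |z|^2 = 0.7861
Iter 19: z = -0.3051 + -0.7034i, |z|^2 = 0.5878
Iter 20: z = -0.0076 + 0.0852i, |z|^2 = 0.0073
Did not escape in 21 iterations → in set

Answer: yes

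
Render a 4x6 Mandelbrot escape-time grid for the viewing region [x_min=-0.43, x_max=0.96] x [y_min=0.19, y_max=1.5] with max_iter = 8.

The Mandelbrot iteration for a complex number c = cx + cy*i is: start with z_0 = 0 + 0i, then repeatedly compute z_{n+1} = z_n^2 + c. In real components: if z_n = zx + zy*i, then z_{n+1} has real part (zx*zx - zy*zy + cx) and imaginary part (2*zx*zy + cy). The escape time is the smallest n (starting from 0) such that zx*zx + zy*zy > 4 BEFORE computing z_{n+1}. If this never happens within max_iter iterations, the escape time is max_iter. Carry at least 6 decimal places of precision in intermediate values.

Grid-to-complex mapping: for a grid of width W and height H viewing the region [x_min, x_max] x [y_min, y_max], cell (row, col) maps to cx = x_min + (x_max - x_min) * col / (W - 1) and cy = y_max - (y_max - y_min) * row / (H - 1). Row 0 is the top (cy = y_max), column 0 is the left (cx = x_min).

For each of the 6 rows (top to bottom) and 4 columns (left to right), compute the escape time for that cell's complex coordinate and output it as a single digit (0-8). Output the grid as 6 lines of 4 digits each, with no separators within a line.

(row=0, col=0): c = -0.4300 + 1.5000i → escape time 2
(row=0, col=1): c = 0.0333 + 1.5000i → escape time 2
(row=0, col=2): c = 0.4967 + 1.5000i → escape time 2
(row=0, col=3): c = 0.9600 + 1.5000i → escape time 2
(row=1, col=0): c = -0.4300 + 1.2380i → escape time 3
(row=1, col=1): c = 0.0333 + 1.2380i → escape time 3
(row=1, col=2): c = 0.4967 + 1.2380i → escape time 2
(row=1, col=3): c = 0.9600 + 1.2380i → escape time 2
(row=2, col=0): c = -0.4300 + 0.9760i → escape time 4
(row=2, col=1): c = 0.0333 + 0.9760i → escape time 6
(row=2, col=2): c = 0.4967 + 0.9760i → escape time 3
(row=2, col=3): c = 0.9600 + 0.9760i → escape time 2
(row=3, col=0): c = -0.4300 + 0.7140i → escape time 7
(row=3, col=1): c = 0.0333 + 0.7140i → escape time 8
(row=3, col=2): c = 0.4967 + 0.7140i → escape time 3
(row=3, col=3): c = 0.9600 + 0.7140i → escape time 2
(row=4, col=0): c = -0.4300 + 0.4520i → escape time 8
(row=4, col=1): c = 0.0333 + 0.4520i → escape time 8
(row=4, col=2): c = 0.4967 + 0.4520i → escape time 5
(row=4, col=3): c = 0.9600 + 0.4520i → escape time 2
(row=5, col=0): c = -0.4300 + 0.1900i → escape time 8
(row=5, col=1): c = 0.0333 + 0.1900i → escape time 8
(row=5, col=2): c = 0.4967 + 0.1900i → escape time 5
(row=5, col=3): c = 0.9600 + 0.1900i → escape time 3

Answer: 2222
3322
4632
7832
8852
8853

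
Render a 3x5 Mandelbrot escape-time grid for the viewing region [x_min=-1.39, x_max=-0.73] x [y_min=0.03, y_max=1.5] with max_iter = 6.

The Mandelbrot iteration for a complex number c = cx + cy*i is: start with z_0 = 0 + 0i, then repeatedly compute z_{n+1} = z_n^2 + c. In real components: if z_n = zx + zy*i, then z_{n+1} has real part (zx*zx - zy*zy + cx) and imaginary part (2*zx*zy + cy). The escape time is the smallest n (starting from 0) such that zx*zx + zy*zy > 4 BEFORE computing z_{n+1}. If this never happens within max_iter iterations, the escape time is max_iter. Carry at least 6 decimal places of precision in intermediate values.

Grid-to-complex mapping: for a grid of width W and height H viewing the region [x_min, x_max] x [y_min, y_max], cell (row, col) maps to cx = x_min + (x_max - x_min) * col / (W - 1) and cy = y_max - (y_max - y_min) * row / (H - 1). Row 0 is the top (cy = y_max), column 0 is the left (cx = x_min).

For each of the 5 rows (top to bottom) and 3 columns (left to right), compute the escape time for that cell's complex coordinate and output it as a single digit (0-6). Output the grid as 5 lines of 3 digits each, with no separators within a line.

(row=0, col=0): c = -1.3900 + 1.5000i → escape time 1
(row=0, col=1): c = -1.0600 + 1.5000i → escape time 2
(row=0, col=2): c = -0.7300 + 1.5000i → escape time 2
(row=1, col=0): c = -1.3900 + 1.1325i → escape time 2
(row=1, col=1): c = -1.0600 + 1.1325i → escape time 3
(row=1, col=2): c = -0.7300 + 1.1325i → escape time 3
(row=2, col=0): c = -1.3900 + 0.7650i → escape time 3
(row=2, col=1): c = -1.0600 + 0.7650i → escape time 3
(row=2, col=2): c = -0.7300 + 0.7650i → escape time 4
(row=3, col=0): c = -1.3900 + 0.3975i → escape time 5
(row=3, col=1): c = -1.0600 + 0.3975i → escape time 6
(row=3, col=2): c = -0.7300 + 0.3975i → escape time 6
(row=4, col=0): c = -1.3900 + 0.0300i → escape time 6
(row=4, col=1): c = -1.0600 + 0.0300i → escape time 6
(row=4, col=2): c = -0.7300 + 0.0300i → escape time 6

Answer: 122
233
334
566
666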